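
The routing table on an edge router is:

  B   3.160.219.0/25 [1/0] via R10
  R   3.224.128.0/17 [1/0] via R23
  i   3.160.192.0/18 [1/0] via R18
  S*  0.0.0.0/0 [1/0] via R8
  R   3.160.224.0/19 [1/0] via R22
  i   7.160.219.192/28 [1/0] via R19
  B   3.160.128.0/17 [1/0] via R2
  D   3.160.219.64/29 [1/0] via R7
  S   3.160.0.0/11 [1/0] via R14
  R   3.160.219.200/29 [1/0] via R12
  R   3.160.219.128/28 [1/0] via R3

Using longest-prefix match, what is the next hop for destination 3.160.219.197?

Routes whose prefix contains 3.160.219.197:
  0.0.0.0/0 (default, matches everything) -> R8
  3.160.0.0/11 (3.160.0.0 - 3.191.255.255) -> R14
  3.160.128.0/17 (3.160.128.0 - 3.160.255.255) -> R2
  3.160.192.0/18 (3.160.192.0 - 3.160.255.255) -> R18
More-specific entries that do NOT match:
  3.160.219.64/29 (3.160.219.64 - 3.160.219.71) does not contain 3.160.219.197
  3.160.219.200/29 (3.160.219.200 - 3.160.219.207) does not contain 3.160.219.197
  7.160.219.192/28 (7.160.219.192 - 7.160.219.207) does not contain 3.160.219.197
  3.160.219.128/28 (3.160.219.128 - 3.160.219.143) does not contain 3.160.219.197
  3.160.219.0/25 (3.160.219.0 - 3.160.219.127) does not contain 3.160.219.197
  3.160.224.0/19 (3.160.224.0 - 3.160.255.255) does not contain 3.160.219.197
Longest matching prefix is /18 -> next hop R18.

R18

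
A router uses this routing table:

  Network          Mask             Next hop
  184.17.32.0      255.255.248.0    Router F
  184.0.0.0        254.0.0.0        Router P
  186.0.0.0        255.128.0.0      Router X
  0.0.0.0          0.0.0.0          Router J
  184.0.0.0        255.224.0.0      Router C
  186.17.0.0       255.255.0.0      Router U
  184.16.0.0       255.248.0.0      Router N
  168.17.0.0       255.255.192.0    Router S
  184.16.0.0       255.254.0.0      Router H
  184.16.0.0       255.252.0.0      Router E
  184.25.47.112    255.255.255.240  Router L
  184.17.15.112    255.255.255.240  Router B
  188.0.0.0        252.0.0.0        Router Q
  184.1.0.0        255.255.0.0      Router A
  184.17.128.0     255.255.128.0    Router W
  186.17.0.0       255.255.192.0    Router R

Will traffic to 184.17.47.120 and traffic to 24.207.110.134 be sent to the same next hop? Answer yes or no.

no

184.17.47.120: longest match 184.16.0.0/15 -> Router H
24.207.110.134: longest match 0.0.0.0/0 -> Router J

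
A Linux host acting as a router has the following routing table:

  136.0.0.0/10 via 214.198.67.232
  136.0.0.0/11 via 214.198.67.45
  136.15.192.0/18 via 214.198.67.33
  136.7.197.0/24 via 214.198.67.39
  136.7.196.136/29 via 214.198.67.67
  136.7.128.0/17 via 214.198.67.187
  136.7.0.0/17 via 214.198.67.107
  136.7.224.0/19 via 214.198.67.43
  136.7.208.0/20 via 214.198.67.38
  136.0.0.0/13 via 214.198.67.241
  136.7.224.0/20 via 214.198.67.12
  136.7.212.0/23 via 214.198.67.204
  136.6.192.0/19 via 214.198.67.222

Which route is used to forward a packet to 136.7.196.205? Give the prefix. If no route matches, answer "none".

Entries matching 136.7.196.205:
  136.0.0.0/10 (136.0.0.0 - 136.63.255.255)
  136.0.0.0/11 (136.0.0.0 - 136.31.255.255)
  136.0.0.0/13 (136.0.0.0 - 136.7.255.255)
  136.7.128.0/17 (136.7.128.0 - 136.7.255.255)
Most specific is 136.7.128.0/17.

136.7.128.0/17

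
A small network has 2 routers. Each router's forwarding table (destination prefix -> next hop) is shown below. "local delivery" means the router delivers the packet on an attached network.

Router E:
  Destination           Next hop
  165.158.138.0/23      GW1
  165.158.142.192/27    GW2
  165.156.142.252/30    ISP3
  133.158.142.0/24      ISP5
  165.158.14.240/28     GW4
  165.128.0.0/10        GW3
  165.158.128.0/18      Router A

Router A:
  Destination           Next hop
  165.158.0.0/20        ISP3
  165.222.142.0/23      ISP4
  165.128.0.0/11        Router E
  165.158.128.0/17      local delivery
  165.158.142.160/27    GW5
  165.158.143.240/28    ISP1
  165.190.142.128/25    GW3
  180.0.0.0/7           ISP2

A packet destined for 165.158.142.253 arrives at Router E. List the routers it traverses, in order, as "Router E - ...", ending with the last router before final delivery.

At Router E: longest match for 165.158.142.253 is 165.158.128.0/18 -> Router A
At Router A: longest match for 165.158.142.253 is 165.158.128.0/17 -> local delivery

Router E - Router A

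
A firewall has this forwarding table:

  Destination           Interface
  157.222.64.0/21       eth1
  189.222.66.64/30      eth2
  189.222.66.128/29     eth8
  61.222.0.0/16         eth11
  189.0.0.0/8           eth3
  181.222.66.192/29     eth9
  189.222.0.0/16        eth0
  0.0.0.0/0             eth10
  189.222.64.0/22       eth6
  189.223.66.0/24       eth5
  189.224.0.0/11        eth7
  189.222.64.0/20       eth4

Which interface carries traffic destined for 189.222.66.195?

Routes whose prefix contains 189.222.66.195:
  0.0.0.0/0 (default, matches everything) -> eth10
  189.0.0.0/8 (189.0.0.0 - 189.255.255.255) -> eth3
  189.222.0.0/16 (189.222.0.0 - 189.222.255.255) -> eth0
  189.222.64.0/20 (189.222.64.0 - 189.222.79.255) -> eth4
  189.222.64.0/22 (189.222.64.0 - 189.222.67.255) -> eth6
More-specific entries that do NOT match:
  189.222.66.64/30 (189.222.66.64 - 189.222.66.67) does not contain 189.222.66.195
  189.222.66.128/29 (189.222.66.128 - 189.222.66.135) does not contain 189.222.66.195
  181.222.66.192/29 (181.222.66.192 - 181.222.66.199) does not contain 189.222.66.195
  189.223.66.0/24 (189.223.66.0 - 189.223.66.255) does not contain 189.222.66.195
Longest matching prefix is /22 -> interface eth6.

eth6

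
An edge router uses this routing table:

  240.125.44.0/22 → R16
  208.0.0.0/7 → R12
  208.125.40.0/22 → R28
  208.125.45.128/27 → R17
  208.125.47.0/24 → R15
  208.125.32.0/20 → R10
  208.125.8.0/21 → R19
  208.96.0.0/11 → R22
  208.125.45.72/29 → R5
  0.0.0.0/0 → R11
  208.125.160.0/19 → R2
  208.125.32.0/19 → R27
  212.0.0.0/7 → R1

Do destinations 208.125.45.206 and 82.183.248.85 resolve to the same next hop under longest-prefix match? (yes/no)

208.125.45.206: longest match 208.125.32.0/20 -> R10
82.183.248.85: longest match 0.0.0.0/0 -> R11

no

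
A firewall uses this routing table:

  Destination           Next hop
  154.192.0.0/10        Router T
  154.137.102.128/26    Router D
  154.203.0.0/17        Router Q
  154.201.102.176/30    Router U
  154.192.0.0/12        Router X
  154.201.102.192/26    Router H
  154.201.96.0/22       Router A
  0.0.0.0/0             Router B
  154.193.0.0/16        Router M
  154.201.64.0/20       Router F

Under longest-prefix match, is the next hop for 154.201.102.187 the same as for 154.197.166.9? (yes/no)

yes

154.201.102.187: longest match 154.192.0.0/12 -> Router X
154.197.166.9: longest match 154.192.0.0/12 -> Router X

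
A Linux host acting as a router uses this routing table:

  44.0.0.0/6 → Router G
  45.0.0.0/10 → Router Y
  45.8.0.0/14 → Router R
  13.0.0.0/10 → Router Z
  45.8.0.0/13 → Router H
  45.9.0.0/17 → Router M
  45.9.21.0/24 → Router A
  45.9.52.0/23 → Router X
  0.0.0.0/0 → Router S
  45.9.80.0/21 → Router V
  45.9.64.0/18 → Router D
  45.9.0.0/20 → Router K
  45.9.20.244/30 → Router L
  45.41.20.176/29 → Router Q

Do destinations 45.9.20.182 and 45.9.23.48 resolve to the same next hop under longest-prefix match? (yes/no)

45.9.20.182: longest match 45.9.0.0/17 -> Router M
45.9.23.48: longest match 45.9.0.0/17 -> Router M

yes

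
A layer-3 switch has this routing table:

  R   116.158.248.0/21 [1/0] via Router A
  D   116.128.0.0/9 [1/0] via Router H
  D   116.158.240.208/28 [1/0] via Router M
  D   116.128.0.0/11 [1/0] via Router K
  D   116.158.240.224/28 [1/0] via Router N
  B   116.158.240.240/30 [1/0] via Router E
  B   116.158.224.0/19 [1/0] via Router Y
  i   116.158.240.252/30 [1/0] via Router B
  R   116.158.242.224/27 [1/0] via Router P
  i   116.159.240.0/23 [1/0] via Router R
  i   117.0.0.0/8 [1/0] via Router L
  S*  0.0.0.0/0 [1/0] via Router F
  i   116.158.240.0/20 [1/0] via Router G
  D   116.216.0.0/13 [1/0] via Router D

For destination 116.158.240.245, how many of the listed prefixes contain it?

5

Prefixes containing 116.158.240.245:
  0.0.0.0/0 (default, matches everything)
  116.128.0.0/9 (116.128.0.0 - 116.255.255.255)
  116.128.0.0/11 (116.128.0.0 - 116.159.255.255)
  116.158.224.0/19 (116.158.224.0 - 116.158.255.255)
  116.158.240.0/20 (116.158.240.0 - 116.158.255.255)
Total matching entries: 5.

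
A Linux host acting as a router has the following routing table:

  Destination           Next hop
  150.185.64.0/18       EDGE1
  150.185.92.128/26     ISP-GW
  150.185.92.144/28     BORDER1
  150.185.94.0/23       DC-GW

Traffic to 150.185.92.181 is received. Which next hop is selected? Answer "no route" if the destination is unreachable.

ISP-GW

Routes whose prefix contains 150.185.92.181:
  150.185.64.0/18 (150.185.64.0 - 150.185.127.255) -> EDGE1
  150.185.92.128/26 (150.185.92.128 - 150.185.92.191) -> ISP-GW
More-specific entries that do NOT match:
  150.185.92.144/28 (150.185.92.144 - 150.185.92.159) does not contain 150.185.92.181
Longest matching prefix is /26 -> next hop ISP-GW.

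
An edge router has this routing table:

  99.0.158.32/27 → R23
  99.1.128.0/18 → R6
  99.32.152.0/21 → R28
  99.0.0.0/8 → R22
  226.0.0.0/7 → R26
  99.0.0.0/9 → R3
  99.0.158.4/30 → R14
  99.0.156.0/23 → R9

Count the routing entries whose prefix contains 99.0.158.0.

2

Prefixes containing 99.0.158.0:
  99.0.0.0/8 (99.0.0.0 - 99.255.255.255)
  99.0.0.0/9 (99.0.0.0 - 99.127.255.255)
Total matching entries: 2.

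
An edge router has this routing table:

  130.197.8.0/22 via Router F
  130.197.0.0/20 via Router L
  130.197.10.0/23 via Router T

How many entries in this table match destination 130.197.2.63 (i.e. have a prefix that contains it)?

1

Prefixes containing 130.197.2.63:
  130.197.0.0/20 (130.197.0.0 - 130.197.15.255)
Total matching entries: 1.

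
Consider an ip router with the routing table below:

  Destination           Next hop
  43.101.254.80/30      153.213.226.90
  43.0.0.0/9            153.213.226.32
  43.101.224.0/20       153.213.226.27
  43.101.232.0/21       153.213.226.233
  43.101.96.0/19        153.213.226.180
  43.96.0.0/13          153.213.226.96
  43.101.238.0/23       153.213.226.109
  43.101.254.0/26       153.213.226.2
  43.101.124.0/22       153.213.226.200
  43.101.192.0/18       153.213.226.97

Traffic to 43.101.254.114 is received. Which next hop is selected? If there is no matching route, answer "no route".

Routes whose prefix contains 43.101.254.114:
  43.0.0.0/9 (43.0.0.0 - 43.127.255.255) -> 153.213.226.32
  43.96.0.0/13 (43.96.0.0 - 43.103.255.255) -> 153.213.226.96
  43.101.192.0/18 (43.101.192.0 - 43.101.255.255) -> 153.213.226.97
More-specific entries that do NOT match:
  43.101.254.80/30 (43.101.254.80 - 43.101.254.83) does not contain 43.101.254.114
  43.101.254.0/26 (43.101.254.0 - 43.101.254.63) does not contain 43.101.254.114
  43.101.238.0/23 (43.101.238.0 - 43.101.239.255) does not contain 43.101.254.114
  43.101.124.0/22 (43.101.124.0 - 43.101.127.255) does not contain 43.101.254.114
  43.101.232.0/21 (43.101.232.0 - 43.101.239.255) does not contain 43.101.254.114
  43.101.224.0/20 (43.101.224.0 - 43.101.239.255) does not contain 43.101.254.114
  43.101.96.0/19 (43.101.96.0 - 43.101.127.255) does not contain 43.101.254.114
Longest matching prefix is /18 -> next hop 153.213.226.97.

153.213.226.97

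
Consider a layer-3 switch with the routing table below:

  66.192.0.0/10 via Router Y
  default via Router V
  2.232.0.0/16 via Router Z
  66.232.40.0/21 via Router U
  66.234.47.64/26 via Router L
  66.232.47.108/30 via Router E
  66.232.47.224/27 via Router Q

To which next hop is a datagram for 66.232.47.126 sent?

Router U

Routes whose prefix contains 66.232.47.126:
  0.0.0.0/0 (default, matches everything) -> Router V
  66.192.0.0/10 (66.192.0.0 - 66.255.255.255) -> Router Y
  66.232.40.0/21 (66.232.40.0 - 66.232.47.255) -> Router U
More-specific entries that do NOT match:
  66.232.47.108/30 (66.232.47.108 - 66.232.47.111) does not contain 66.232.47.126
  66.232.47.224/27 (66.232.47.224 - 66.232.47.255) does not contain 66.232.47.126
  66.234.47.64/26 (66.234.47.64 - 66.234.47.127) does not contain 66.232.47.126
Longest matching prefix is /21 -> next hop Router U.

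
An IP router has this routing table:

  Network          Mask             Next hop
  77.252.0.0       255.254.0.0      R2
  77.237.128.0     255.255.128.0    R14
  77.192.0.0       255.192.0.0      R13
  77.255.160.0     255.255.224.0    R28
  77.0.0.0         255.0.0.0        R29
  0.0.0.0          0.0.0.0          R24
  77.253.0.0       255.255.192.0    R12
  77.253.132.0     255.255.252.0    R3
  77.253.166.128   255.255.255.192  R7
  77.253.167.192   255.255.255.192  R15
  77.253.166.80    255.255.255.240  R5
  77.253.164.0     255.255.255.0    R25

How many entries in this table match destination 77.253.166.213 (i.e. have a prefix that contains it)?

4

Prefixes containing 77.253.166.213:
  0.0.0.0/0 (default, matches everything)
  77.0.0.0/8 (77.0.0.0 - 77.255.255.255)
  77.192.0.0/10 (77.192.0.0 - 77.255.255.255)
  77.252.0.0/15 (77.252.0.0 - 77.253.255.255)
Total matching entries: 4.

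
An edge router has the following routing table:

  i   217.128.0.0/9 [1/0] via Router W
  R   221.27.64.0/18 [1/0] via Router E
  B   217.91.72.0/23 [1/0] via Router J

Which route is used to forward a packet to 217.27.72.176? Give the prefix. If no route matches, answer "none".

none

217.27.72.176 is outside every listed prefix and there is no default route.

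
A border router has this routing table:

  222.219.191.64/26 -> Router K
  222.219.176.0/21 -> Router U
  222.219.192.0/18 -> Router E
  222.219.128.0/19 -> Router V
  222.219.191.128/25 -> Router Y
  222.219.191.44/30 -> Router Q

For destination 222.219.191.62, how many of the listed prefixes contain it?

No listed prefix contains 222.219.191.62.
Total matching entries: 0.

0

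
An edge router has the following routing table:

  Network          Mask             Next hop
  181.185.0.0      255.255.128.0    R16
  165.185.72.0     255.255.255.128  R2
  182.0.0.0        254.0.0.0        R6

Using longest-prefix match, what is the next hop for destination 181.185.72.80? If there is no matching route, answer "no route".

Routes whose prefix contains 181.185.72.80:
  181.185.0.0/17 (181.185.0.0 - 181.185.127.255) -> R16
More-specific entries that do NOT match:
  165.185.72.0/25 (165.185.72.0 - 165.185.72.127) does not contain 181.185.72.80
Longest matching prefix is /17 -> next hop R16.

R16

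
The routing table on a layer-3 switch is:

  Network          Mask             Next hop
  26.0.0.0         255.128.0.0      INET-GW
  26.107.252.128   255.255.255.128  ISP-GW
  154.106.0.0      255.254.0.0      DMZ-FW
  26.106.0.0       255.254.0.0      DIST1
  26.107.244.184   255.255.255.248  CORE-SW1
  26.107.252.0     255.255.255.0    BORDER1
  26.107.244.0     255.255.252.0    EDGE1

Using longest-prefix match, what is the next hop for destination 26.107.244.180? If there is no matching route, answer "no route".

EDGE1

Routes whose prefix contains 26.107.244.180:
  26.0.0.0/9 (26.0.0.0 - 26.127.255.255) -> INET-GW
  26.106.0.0/15 (26.106.0.0 - 26.107.255.255) -> DIST1
  26.107.244.0/22 (26.107.244.0 - 26.107.247.255) -> EDGE1
More-specific entries that do NOT match:
  26.107.244.184/29 (26.107.244.184 - 26.107.244.191) does not contain 26.107.244.180
  26.107.252.128/25 (26.107.252.128 - 26.107.252.255) does not contain 26.107.244.180
  26.107.252.0/24 (26.107.252.0 - 26.107.252.255) does not contain 26.107.244.180
Longest matching prefix is /22 -> next hop EDGE1.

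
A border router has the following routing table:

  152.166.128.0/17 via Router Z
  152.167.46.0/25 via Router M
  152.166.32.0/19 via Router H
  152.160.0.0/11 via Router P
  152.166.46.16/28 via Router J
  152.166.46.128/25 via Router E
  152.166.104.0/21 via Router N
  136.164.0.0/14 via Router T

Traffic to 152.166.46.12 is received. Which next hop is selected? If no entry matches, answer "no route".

Router H

Routes whose prefix contains 152.166.46.12:
  152.160.0.0/11 (152.160.0.0 - 152.191.255.255) -> Router P
  152.166.32.0/19 (152.166.32.0 - 152.166.63.255) -> Router H
More-specific entries that do NOT match:
  152.166.46.16/28 (152.166.46.16 - 152.166.46.31) does not contain 152.166.46.12
  152.167.46.0/25 (152.167.46.0 - 152.167.46.127) does not contain 152.166.46.12
  152.166.46.128/25 (152.166.46.128 - 152.166.46.255) does not contain 152.166.46.12
  152.166.104.0/21 (152.166.104.0 - 152.166.111.255) does not contain 152.166.46.12
Longest matching prefix is /19 -> next hop Router H.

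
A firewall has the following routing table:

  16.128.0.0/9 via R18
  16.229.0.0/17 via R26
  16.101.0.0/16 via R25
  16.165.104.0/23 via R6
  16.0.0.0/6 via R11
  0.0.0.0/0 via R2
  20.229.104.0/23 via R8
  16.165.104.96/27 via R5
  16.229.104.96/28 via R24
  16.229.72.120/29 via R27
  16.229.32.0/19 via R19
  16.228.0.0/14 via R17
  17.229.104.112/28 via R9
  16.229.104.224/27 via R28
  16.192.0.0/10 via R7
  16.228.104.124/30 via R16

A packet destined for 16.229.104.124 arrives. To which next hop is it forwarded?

Routes whose prefix contains 16.229.104.124:
  0.0.0.0/0 (default, matches everything) -> R2
  16.0.0.0/6 (16.0.0.0 - 19.255.255.255) -> R11
  16.128.0.0/9 (16.128.0.0 - 16.255.255.255) -> R18
  16.192.0.0/10 (16.192.0.0 - 16.255.255.255) -> R7
  16.228.0.0/14 (16.228.0.0 - 16.231.255.255) -> R17
  16.229.0.0/17 (16.229.0.0 - 16.229.127.255) -> R26
More-specific entries that do NOT match:
  16.228.104.124/30 (16.228.104.124 - 16.228.104.127) does not contain 16.229.104.124
  16.229.72.120/29 (16.229.72.120 - 16.229.72.127) does not contain 16.229.104.124
  16.229.104.96/28 (16.229.104.96 - 16.229.104.111) does not contain 16.229.104.124
  17.229.104.112/28 (17.229.104.112 - 17.229.104.127) does not contain 16.229.104.124
  16.165.104.96/27 (16.165.104.96 - 16.165.104.127) does not contain 16.229.104.124
  16.229.104.224/27 (16.229.104.224 - 16.229.104.255) does not contain 16.229.104.124
  16.165.104.0/23 (16.165.104.0 - 16.165.105.255) does not contain 16.229.104.124
  20.229.104.0/23 (20.229.104.0 - 20.229.105.255) does not contain 16.229.104.124
  16.229.32.0/19 (16.229.32.0 - 16.229.63.255) does not contain 16.229.104.124
Longest matching prefix is /17 -> next hop R26.

R26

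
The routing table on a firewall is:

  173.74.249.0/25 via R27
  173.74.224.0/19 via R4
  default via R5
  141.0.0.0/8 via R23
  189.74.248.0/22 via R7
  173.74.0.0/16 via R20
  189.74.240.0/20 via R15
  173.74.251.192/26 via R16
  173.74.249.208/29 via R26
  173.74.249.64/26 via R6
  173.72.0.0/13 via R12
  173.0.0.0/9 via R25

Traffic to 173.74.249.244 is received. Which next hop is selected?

Routes whose prefix contains 173.74.249.244:
  0.0.0.0/0 (default, matches everything) -> R5
  173.0.0.0/9 (173.0.0.0 - 173.127.255.255) -> R25
  173.72.0.0/13 (173.72.0.0 - 173.79.255.255) -> R12
  173.74.0.0/16 (173.74.0.0 - 173.74.255.255) -> R20
  173.74.224.0/19 (173.74.224.0 - 173.74.255.255) -> R4
More-specific entries that do NOT match:
  173.74.249.208/29 (173.74.249.208 - 173.74.249.215) does not contain 173.74.249.244
  173.74.251.192/26 (173.74.251.192 - 173.74.251.255) does not contain 173.74.249.244
  173.74.249.64/26 (173.74.249.64 - 173.74.249.127) does not contain 173.74.249.244
  173.74.249.0/25 (173.74.249.0 - 173.74.249.127) does not contain 173.74.249.244
  189.74.248.0/22 (189.74.248.0 - 189.74.251.255) does not contain 173.74.249.244
  189.74.240.0/20 (189.74.240.0 - 189.74.255.255) does not contain 173.74.249.244
Longest matching prefix is /19 -> next hop R4.

R4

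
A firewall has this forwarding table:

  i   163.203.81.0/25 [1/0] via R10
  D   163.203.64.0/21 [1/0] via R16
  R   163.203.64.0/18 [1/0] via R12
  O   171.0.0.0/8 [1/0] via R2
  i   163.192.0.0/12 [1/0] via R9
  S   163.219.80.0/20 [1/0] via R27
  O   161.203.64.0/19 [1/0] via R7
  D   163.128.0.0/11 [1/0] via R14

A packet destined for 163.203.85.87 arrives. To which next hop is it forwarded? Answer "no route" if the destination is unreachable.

Routes whose prefix contains 163.203.85.87:
  163.192.0.0/12 (163.192.0.0 - 163.207.255.255) -> R9
  163.203.64.0/18 (163.203.64.0 - 163.203.127.255) -> R12
More-specific entries that do NOT match:
  163.203.81.0/25 (163.203.81.0 - 163.203.81.127) does not contain 163.203.85.87
  163.203.64.0/21 (163.203.64.0 - 163.203.71.255) does not contain 163.203.85.87
  163.219.80.0/20 (163.219.80.0 - 163.219.95.255) does not contain 163.203.85.87
  161.203.64.0/19 (161.203.64.0 - 161.203.95.255) does not contain 163.203.85.87
Longest matching prefix is /18 -> next hop R12.

R12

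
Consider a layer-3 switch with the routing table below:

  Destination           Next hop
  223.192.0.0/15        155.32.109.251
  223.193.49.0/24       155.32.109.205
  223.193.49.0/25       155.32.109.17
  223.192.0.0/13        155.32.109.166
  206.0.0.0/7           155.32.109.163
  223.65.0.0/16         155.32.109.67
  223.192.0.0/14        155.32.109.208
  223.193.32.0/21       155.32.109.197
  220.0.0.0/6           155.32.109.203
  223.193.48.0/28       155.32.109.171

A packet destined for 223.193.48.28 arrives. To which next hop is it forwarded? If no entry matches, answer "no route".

155.32.109.251

Routes whose prefix contains 223.193.48.28:
  220.0.0.0/6 (220.0.0.0 - 223.255.255.255) -> 155.32.109.203
  223.192.0.0/13 (223.192.0.0 - 223.199.255.255) -> 155.32.109.166
  223.192.0.0/14 (223.192.0.0 - 223.195.255.255) -> 155.32.109.208
  223.192.0.0/15 (223.192.0.0 - 223.193.255.255) -> 155.32.109.251
More-specific entries that do NOT match:
  223.193.48.0/28 (223.193.48.0 - 223.193.48.15) does not contain 223.193.48.28
  223.193.49.0/25 (223.193.49.0 - 223.193.49.127) does not contain 223.193.48.28
  223.193.49.0/24 (223.193.49.0 - 223.193.49.255) does not contain 223.193.48.28
  223.193.32.0/21 (223.193.32.0 - 223.193.39.255) does not contain 223.193.48.28
  223.65.0.0/16 (223.65.0.0 - 223.65.255.255) does not contain 223.193.48.28
Longest matching prefix is /15 -> next hop 155.32.109.251.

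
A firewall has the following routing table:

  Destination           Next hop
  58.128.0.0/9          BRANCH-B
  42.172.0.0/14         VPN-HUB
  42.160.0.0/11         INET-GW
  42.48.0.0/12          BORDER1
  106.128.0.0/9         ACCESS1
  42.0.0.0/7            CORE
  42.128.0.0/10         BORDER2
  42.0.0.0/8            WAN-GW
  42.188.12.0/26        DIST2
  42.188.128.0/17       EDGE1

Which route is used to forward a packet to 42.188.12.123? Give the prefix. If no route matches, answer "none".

42.160.0.0/11

Entries matching 42.188.12.123:
  42.0.0.0/7 (42.0.0.0 - 43.255.255.255)
  42.0.0.0/8 (42.0.0.0 - 42.255.255.255)
  42.128.0.0/10 (42.128.0.0 - 42.191.255.255)
  42.160.0.0/11 (42.160.0.0 - 42.191.255.255)
Most specific is 42.160.0.0/11.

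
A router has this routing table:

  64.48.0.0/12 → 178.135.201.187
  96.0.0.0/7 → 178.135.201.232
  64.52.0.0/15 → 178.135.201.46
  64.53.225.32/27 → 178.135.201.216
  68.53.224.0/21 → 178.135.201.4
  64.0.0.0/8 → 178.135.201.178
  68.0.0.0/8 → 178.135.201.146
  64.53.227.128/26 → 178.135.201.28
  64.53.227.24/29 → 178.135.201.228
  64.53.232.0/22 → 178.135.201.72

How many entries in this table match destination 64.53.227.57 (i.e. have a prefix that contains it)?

3

Prefixes containing 64.53.227.57:
  64.0.0.0/8 (64.0.0.0 - 64.255.255.255)
  64.48.0.0/12 (64.48.0.0 - 64.63.255.255)
  64.52.0.0/15 (64.52.0.0 - 64.53.255.255)
Total matching entries: 3.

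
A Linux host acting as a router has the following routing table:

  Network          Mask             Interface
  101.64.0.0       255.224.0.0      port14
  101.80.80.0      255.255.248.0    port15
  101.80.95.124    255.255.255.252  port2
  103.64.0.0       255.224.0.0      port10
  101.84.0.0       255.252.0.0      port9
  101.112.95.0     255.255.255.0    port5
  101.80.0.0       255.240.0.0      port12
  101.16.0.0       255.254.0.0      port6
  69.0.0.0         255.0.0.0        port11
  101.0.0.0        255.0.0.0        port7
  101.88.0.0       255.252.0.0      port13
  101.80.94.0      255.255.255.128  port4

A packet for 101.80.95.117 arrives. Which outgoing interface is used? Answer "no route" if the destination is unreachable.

Routes whose prefix contains 101.80.95.117:
  101.0.0.0/8 (101.0.0.0 - 101.255.255.255) -> port7
  101.64.0.0/11 (101.64.0.0 - 101.95.255.255) -> port14
  101.80.0.0/12 (101.80.0.0 - 101.95.255.255) -> port12
More-specific entries that do NOT match:
  101.80.95.124/30 (101.80.95.124 - 101.80.95.127) does not contain 101.80.95.117
  101.80.94.0/25 (101.80.94.0 - 101.80.94.127) does not contain 101.80.95.117
  101.112.95.0/24 (101.112.95.0 - 101.112.95.255) does not contain 101.80.95.117
  101.80.80.0/21 (101.80.80.0 - 101.80.87.255) does not contain 101.80.95.117
  101.16.0.0/15 (101.16.0.0 - 101.17.255.255) does not contain 101.80.95.117
  101.84.0.0/14 (101.84.0.0 - 101.87.255.255) does not contain 101.80.95.117
  101.88.0.0/14 (101.88.0.0 - 101.91.255.255) does not contain 101.80.95.117
Longest matching prefix is /12 -> interface port12.

port12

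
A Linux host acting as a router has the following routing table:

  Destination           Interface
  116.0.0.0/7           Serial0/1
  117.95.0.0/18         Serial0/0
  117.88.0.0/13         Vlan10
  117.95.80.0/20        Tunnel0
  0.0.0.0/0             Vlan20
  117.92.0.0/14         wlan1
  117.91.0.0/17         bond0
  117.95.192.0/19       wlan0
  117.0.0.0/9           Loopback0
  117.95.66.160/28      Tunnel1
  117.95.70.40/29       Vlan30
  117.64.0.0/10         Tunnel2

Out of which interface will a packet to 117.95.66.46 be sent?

wlan1

Routes whose prefix contains 117.95.66.46:
  0.0.0.0/0 (default, matches everything) -> Vlan20
  116.0.0.0/7 (116.0.0.0 - 117.255.255.255) -> Serial0/1
  117.0.0.0/9 (117.0.0.0 - 117.127.255.255) -> Loopback0
  117.64.0.0/10 (117.64.0.0 - 117.127.255.255) -> Tunnel2
  117.88.0.0/13 (117.88.0.0 - 117.95.255.255) -> Vlan10
  117.92.0.0/14 (117.92.0.0 - 117.95.255.255) -> wlan1
More-specific entries that do NOT match:
  117.95.70.40/29 (117.95.70.40 - 117.95.70.47) does not contain 117.95.66.46
  117.95.66.160/28 (117.95.66.160 - 117.95.66.175) does not contain 117.95.66.46
  117.95.80.0/20 (117.95.80.0 - 117.95.95.255) does not contain 117.95.66.46
  117.95.192.0/19 (117.95.192.0 - 117.95.223.255) does not contain 117.95.66.46
  117.95.0.0/18 (117.95.0.0 - 117.95.63.255) does not contain 117.95.66.46
  117.91.0.0/17 (117.91.0.0 - 117.91.127.255) does not contain 117.95.66.46
Longest matching prefix is /14 -> interface wlan1.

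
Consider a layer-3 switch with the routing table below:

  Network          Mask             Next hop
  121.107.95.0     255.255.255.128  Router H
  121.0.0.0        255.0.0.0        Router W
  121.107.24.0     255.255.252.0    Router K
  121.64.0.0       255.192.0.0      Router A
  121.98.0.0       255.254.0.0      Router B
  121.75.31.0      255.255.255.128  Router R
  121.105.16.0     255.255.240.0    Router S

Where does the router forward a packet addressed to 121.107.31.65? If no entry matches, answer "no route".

Router A

Routes whose prefix contains 121.107.31.65:
  121.0.0.0/8 (121.0.0.0 - 121.255.255.255) -> Router W
  121.64.0.0/10 (121.64.0.0 - 121.127.255.255) -> Router A
More-specific entries that do NOT match:
  121.107.95.0/25 (121.107.95.0 - 121.107.95.127) does not contain 121.107.31.65
  121.75.31.0/25 (121.75.31.0 - 121.75.31.127) does not contain 121.107.31.65
  121.107.24.0/22 (121.107.24.0 - 121.107.27.255) does not contain 121.107.31.65
  121.105.16.0/20 (121.105.16.0 - 121.105.31.255) does not contain 121.107.31.65
  121.98.0.0/15 (121.98.0.0 - 121.99.255.255) does not contain 121.107.31.65
Longest matching prefix is /10 -> next hop Router A.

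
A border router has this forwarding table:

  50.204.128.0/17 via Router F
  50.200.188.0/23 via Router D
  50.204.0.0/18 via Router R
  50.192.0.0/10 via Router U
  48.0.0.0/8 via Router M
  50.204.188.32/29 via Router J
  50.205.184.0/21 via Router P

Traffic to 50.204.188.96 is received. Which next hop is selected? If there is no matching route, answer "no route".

Routes whose prefix contains 50.204.188.96:
  50.192.0.0/10 (50.192.0.0 - 50.255.255.255) -> Router U
  50.204.128.0/17 (50.204.128.0 - 50.204.255.255) -> Router F
More-specific entries that do NOT match:
  50.204.188.32/29 (50.204.188.32 - 50.204.188.39) does not contain 50.204.188.96
  50.200.188.0/23 (50.200.188.0 - 50.200.189.255) does not contain 50.204.188.96
  50.205.184.0/21 (50.205.184.0 - 50.205.191.255) does not contain 50.204.188.96
  50.204.0.0/18 (50.204.0.0 - 50.204.63.255) does not contain 50.204.188.96
Longest matching prefix is /17 -> next hop Router F.

Router F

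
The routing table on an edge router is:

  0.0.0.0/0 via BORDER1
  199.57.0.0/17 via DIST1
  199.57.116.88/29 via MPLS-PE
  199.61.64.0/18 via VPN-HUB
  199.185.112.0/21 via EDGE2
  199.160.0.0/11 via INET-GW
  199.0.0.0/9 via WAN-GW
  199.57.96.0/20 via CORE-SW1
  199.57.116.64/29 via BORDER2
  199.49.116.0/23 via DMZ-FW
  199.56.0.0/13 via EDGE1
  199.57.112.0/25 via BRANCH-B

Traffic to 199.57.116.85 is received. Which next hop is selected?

DIST1

Routes whose prefix contains 199.57.116.85:
  0.0.0.0/0 (default, matches everything) -> BORDER1
  199.0.0.0/9 (199.0.0.0 - 199.127.255.255) -> WAN-GW
  199.56.0.0/13 (199.56.0.0 - 199.63.255.255) -> EDGE1
  199.57.0.0/17 (199.57.0.0 - 199.57.127.255) -> DIST1
More-specific entries that do NOT match:
  199.57.116.88/29 (199.57.116.88 - 199.57.116.95) does not contain 199.57.116.85
  199.57.116.64/29 (199.57.116.64 - 199.57.116.71) does not contain 199.57.116.85
  199.57.112.0/25 (199.57.112.0 - 199.57.112.127) does not contain 199.57.116.85
  199.49.116.0/23 (199.49.116.0 - 199.49.117.255) does not contain 199.57.116.85
  199.185.112.0/21 (199.185.112.0 - 199.185.119.255) does not contain 199.57.116.85
  199.57.96.0/20 (199.57.96.0 - 199.57.111.255) does not contain 199.57.116.85
  199.61.64.0/18 (199.61.64.0 - 199.61.127.255) does not contain 199.57.116.85
Longest matching prefix is /17 -> next hop DIST1.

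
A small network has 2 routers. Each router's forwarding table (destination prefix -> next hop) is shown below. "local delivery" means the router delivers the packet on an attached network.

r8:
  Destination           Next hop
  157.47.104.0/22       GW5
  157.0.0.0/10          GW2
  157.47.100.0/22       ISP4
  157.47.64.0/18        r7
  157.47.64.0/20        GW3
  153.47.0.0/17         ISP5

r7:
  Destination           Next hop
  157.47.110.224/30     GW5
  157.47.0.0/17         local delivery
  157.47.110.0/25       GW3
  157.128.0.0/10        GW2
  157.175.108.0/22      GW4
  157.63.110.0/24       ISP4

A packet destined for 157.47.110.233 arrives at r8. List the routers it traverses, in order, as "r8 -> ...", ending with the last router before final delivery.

At r8: longest match for 157.47.110.233 is 157.47.64.0/18 -> r7
At r7: longest match for 157.47.110.233 is 157.47.0.0/17 -> local delivery

r8 -> r7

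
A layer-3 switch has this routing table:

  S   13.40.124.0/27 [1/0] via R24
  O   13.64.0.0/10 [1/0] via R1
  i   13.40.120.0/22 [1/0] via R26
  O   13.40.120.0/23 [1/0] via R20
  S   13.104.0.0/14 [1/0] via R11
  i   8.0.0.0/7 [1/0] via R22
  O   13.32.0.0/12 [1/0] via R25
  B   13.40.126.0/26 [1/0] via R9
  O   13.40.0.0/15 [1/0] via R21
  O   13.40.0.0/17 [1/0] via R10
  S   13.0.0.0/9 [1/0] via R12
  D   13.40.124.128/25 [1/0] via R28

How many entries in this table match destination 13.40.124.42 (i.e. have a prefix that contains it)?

Prefixes containing 13.40.124.42:
  13.0.0.0/9 (13.0.0.0 - 13.127.255.255)
  13.32.0.0/12 (13.32.0.0 - 13.47.255.255)
  13.40.0.0/15 (13.40.0.0 - 13.41.255.255)
  13.40.0.0/17 (13.40.0.0 - 13.40.127.255)
Total matching entries: 4.

4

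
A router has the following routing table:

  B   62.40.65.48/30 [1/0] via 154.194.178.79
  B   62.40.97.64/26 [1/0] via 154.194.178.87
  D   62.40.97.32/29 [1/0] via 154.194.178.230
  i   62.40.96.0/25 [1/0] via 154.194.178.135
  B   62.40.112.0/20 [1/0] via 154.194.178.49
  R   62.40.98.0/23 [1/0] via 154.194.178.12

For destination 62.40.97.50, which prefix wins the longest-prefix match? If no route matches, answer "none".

62.40.97.50 is outside every listed prefix and there is no default route.

none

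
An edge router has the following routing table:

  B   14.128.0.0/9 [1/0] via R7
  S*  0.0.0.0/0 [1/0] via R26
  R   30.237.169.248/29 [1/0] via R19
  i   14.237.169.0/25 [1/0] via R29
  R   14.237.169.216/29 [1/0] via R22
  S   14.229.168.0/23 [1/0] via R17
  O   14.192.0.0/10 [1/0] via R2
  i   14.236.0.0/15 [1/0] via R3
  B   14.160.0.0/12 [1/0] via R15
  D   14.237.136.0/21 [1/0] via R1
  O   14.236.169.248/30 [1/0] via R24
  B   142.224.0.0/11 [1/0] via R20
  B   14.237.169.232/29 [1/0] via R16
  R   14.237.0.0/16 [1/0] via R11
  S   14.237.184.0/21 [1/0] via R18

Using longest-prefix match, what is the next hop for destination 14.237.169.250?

R11

Routes whose prefix contains 14.237.169.250:
  0.0.0.0/0 (default, matches everything) -> R26
  14.128.0.0/9 (14.128.0.0 - 14.255.255.255) -> R7
  14.192.0.0/10 (14.192.0.0 - 14.255.255.255) -> R2
  14.236.0.0/15 (14.236.0.0 - 14.237.255.255) -> R3
  14.237.0.0/16 (14.237.0.0 - 14.237.255.255) -> R11
More-specific entries that do NOT match:
  14.236.169.248/30 (14.236.169.248 - 14.236.169.251) does not contain 14.237.169.250
  30.237.169.248/29 (30.237.169.248 - 30.237.169.255) does not contain 14.237.169.250
  14.237.169.216/29 (14.237.169.216 - 14.237.169.223) does not contain 14.237.169.250
  14.237.169.232/29 (14.237.169.232 - 14.237.169.239) does not contain 14.237.169.250
  14.237.169.0/25 (14.237.169.0 - 14.237.169.127) does not contain 14.237.169.250
  14.229.168.0/23 (14.229.168.0 - 14.229.169.255) does not contain 14.237.169.250
  14.237.136.0/21 (14.237.136.0 - 14.237.143.255) does not contain 14.237.169.250
  14.237.184.0/21 (14.237.184.0 - 14.237.191.255) does not contain 14.237.169.250
Longest matching prefix is /16 -> next hop R11.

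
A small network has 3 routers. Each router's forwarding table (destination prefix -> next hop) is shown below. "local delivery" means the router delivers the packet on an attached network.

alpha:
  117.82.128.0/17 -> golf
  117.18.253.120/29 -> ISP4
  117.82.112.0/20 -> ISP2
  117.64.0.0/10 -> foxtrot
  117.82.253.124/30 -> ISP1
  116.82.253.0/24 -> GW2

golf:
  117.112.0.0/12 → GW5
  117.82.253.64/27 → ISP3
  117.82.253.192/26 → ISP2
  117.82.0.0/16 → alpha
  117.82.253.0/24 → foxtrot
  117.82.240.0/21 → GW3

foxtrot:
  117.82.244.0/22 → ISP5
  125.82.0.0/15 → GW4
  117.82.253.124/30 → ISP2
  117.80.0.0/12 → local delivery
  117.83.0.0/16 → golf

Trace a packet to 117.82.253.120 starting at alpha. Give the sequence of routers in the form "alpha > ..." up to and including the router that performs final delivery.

At alpha: longest match for 117.82.253.120 is 117.82.128.0/17 -> golf
At golf: longest match for 117.82.253.120 is 117.82.253.0/24 -> foxtrot
At foxtrot: longest match for 117.82.253.120 is 117.80.0.0/12 -> local delivery

alpha > golf > foxtrot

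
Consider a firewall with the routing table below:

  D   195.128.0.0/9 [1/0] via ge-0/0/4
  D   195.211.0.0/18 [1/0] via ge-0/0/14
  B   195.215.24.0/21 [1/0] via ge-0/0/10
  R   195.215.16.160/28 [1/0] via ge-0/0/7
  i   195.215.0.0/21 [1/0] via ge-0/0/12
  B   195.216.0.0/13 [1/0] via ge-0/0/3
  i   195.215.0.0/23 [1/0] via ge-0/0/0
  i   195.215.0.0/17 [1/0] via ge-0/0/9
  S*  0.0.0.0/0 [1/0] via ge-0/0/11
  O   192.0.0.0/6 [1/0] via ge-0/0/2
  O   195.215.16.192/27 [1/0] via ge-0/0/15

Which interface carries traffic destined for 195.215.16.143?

Routes whose prefix contains 195.215.16.143:
  0.0.0.0/0 (default, matches everything) -> ge-0/0/11
  192.0.0.0/6 (192.0.0.0 - 195.255.255.255) -> ge-0/0/2
  195.128.0.0/9 (195.128.0.0 - 195.255.255.255) -> ge-0/0/4
  195.215.0.0/17 (195.215.0.0 - 195.215.127.255) -> ge-0/0/9
More-specific entries that do NOT match:
  195.215.16.160/28 (195.215.16.160 - 195.215.16.175) does not contain 195.215.16.143
  195.215.16.192/27 (195.215.16.192 - 195.215.16.223) does not contain 195.215.16.143
  195.215.0.0/23 (195.215.0.0 - 195.215.1.255) does not contain 195.215.16.143
  195.215.24.0/21 (195.215.24.0 - 195.215.31.255) does not contain 195.215.16.143
  195.215.0.0/21 (195.215.0.0 - 195.215.7.255) does not contain 195.215.16.143
  195.211.0.0/18 (195.211.0.0 - 195.211.63.255) does not contain 195.215.16.143
Longest matching prefix is /17 -> interface ge-0/0/9.

ge-0/0/9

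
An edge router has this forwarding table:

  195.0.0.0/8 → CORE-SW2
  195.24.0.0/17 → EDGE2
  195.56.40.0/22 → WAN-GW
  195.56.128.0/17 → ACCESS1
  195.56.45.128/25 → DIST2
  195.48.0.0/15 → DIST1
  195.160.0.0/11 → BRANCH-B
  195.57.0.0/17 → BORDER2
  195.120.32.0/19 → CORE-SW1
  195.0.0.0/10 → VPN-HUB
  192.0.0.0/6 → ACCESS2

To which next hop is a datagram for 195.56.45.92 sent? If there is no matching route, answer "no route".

VPN-HUB

Routes whose prefix contains 195.56.45.92:
  192.0.0.0/6 (192.0.0.0 - 195.255.255.255) -> ACCESS2
  195.0.0.0/8 (195.0.0.0 - 195.255.255.255) -> CORE-SW2
  195.0.0.0/10 (195.0.0.0 - 195.63.255.255) -> VPN-HUB
More-specific entries that do NOT match:
  195.56.45.128/25 (195.56.45.128 - 195.56.45.255) does not contain 195.56.45.92
  195.56.40.0/22 (195.56.40.0 - 195.56.43.255) does not contain 195.56.45.92
  195.120.32.0/19 (195.120.32.0 - 195.120.63.255) does not contain 195.56.45.92
  195.24.0.0/17 (195.24.0.0 - 195.24.127.255) does not contain 195.56.45.92
  195.56.128.0/17 (195.56.128.0 - 195.56.255.255) does not contain 195.56.45.92
  195.57.0.0/17 (195.57.0.0 - 195.57.127.255) does not contain 195.56.45.92
  195.48.0.0/15 (195.48.0.0 - 195.49.255.255) does not contain 195.56.45.92
  195.160.0.0/11 (195.160.0.0 - 195.191.255.255) does not contain 195.56.45.92
Longest matching prefix is /10 -> next hop VPN-HUB.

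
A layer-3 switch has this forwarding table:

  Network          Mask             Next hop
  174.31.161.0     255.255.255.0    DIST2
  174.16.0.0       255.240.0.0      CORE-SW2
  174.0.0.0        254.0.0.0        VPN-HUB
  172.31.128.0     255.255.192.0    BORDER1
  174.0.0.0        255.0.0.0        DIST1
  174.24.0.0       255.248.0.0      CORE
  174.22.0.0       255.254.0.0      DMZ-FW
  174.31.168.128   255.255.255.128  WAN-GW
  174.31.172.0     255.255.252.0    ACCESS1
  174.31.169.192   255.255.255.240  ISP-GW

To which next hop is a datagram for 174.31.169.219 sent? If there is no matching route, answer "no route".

Routes whose prefix contains 174.31.169.219:
  174.0.0.0/7 (174.0.0.0 - 175.255.255.255) -> VPN-HUB
  174.0.0.0/8 (174.0.0.0 - 174.255.255.255) -> DIST1
  174.16.0.0/12 (174.16.0.0 - 174.31.255.255) -> CORE-SW2
  174.24.0.0/13 (174.24.0.0 - 174.31.255.255) -> CORE
More-specific entries that do NOT match:
  174.31.169.192/28 (174.31.169.192 - 174.31.169.207) does not contain 174.31.169.219
  174.31.168.128/25 (174.31.168.128 - 174.31.168.255) does not contain 174.31.169.219
  174.31.161.0/24 (174.31.161.0 - 174.31.161.255) does not contain 174.31.169.219
  174.31.172.0/22 (174.31.172.0 - 174.31.175.255) does not contain 174.31.169.219
  172.31.128.0/18 (172.31.128.0 - 172.31.191.255) does not contain 174.31.169.219
  174.22.0.0/15 (174.22.0.0 - 174.23.255.255) does not contain 174.31.169.219
Longest matching prefix is /13 -> next hop CORE.

CORE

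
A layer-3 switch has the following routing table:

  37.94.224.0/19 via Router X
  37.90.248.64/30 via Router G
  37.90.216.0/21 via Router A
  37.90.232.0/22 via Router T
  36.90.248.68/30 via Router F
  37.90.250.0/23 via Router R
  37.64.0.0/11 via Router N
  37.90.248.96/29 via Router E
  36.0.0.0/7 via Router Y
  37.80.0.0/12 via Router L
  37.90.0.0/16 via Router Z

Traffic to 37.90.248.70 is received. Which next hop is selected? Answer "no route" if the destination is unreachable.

Router Z

Routes whose prefix contains 37.90.248.70:
  36.0.0.0/7 (36.0.0.0 - 37.255.255.255) -> Router Y
  37.64.0.0/11 (37.64.0.0 - 37.95.255.255) -> Router N
  37.80.0.0/12 (37.80.0.0 - 37.95.255.255) -> Router L
  37.90.0.0/16 (37.90.0.0 - 37.90.255.255) -> Router Z
More-specific entries that do NOT match:
  37.90.248.64/30 (37.90.248.64 - 37.90.248.67) does not contain 37.90.248.70
  36.90.248.68/30 (36.90.248.68 - 36.90.248.71) does not contain 37.90.248.70
  37.90.248.96/29 (37.90.248.96 - 37.90.248.103) does not contain 37.90.248.70
  37.90.250.0/23 (37.90.250.0 - 37.90.251.255) does not contain 37.90.248.70
  37.90.232.0/22 (37.90.232.0 - 37.90.235.255) does not contain 37.90.248.70
  37.90.216.0/21 (37.90.216.0 - 37.90.223.255) does not contain 37.90.248.70
  37.94.224.0/19 (37.94.224.0 - 37.94.255.255) does not contain 37.90.248.70
Longest matching prefix is /16 -> next hop Router Z.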